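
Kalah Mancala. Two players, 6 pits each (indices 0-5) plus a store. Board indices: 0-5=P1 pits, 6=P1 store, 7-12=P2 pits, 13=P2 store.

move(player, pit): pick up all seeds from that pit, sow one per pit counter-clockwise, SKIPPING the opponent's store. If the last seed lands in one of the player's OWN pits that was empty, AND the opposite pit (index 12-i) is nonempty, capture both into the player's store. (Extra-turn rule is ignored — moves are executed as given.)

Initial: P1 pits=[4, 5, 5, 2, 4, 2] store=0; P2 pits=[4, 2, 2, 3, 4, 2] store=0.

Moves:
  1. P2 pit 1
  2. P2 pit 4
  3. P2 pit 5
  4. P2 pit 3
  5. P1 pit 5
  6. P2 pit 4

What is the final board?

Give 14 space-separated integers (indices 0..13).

Answer: 7 7 5 2 4 0 1 5 0 3 0 0 2 3

Derivation:
Move 1: P2 pit1 -> P1=[4,5,5,2,4,2](0) P2=[4,0,3,4,4,2](0)
Move 2: P2 pit4 -> P1=[5,6,5,2,4,2](0) P2=[4,0,3,4,0,3](1)
Move 3: P2 pit5 -> P1=[6,7,5,2,4,2](0) P2=[4,0,3,4,0,0](2)
Move 4: P2 pit3 -> P1=[7,7,5,2,4,2](0) P2=[4,0,3,0,1,1](3)
Move 5: P1 pit5 -> P1=[7,7,5,2,4,0](1) P2=[5,0,3,0,1,1](3)
Move 6: P2 pit4 -> P1=[7,7,5,2,4,0](1) P2=[5,0,3,0,0,2](3)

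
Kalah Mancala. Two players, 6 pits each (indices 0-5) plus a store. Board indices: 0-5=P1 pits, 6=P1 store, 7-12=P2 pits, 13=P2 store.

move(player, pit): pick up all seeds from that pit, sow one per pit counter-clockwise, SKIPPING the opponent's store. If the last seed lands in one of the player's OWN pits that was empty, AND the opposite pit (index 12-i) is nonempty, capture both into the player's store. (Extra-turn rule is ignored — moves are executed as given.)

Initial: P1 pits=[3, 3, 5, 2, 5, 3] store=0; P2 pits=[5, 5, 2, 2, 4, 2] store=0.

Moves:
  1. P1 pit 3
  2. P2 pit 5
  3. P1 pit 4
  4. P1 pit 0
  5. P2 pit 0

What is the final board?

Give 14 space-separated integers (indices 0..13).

Move 1: P1 pit3 -> P1=[3,3,5,0,6,4](0) P2=[5,5,2,2,4,2](0)
Move 2: P2 pit5 -> P1=[4,3,5,0,6,4](0) P2=[5,5,2,2,4,0](1)
Move 3: P1 pit4 -> P1=[4,3,5,0,0,5](1) P2=[6,6,3,3,4,0](1)
Move 4: P1 pit0 -> P1=[0,4,6,1,0,5](8) P2=[6,0,3,3,4,0](1)
Move 5: P2 pit0 -> P1=[0,4,6,1,0,5](8) P2=[0,1,4,4,5,1](2)

Answer: 0 4 6 1 0 5 8 0 1 4 4 5 1 2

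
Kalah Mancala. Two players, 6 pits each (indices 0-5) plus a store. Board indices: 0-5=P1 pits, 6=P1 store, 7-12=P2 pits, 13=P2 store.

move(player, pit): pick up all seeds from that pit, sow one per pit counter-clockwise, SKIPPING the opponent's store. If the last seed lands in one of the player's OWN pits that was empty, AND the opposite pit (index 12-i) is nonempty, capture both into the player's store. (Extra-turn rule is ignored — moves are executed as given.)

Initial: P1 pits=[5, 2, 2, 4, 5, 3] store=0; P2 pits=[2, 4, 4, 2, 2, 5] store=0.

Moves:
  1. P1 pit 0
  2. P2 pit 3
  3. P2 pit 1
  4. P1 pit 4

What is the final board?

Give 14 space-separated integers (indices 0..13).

Answer: 0 3 3 5 0 5 1 3 1 6 2 4 7 0

Derivation:
Move 1: P1 pit0 -> P1=[0,3,3,5,6,4](0) P2=[2,4,4,2,2,5](0)
Move 2: P2 pit3 -> P1=[0,3,3,5,6,4](0) P2=[2,4,4,0,3,6](0)
Move 3: P2 pit1 -> P1=[0,3,3,5,6,4](0) P2=[2,0,5,1,4,7](0)
Move 4: P1 pit4 -> P1=[0,3,3,5,0,5](1) P2=[3,1,6,2,4,7](0)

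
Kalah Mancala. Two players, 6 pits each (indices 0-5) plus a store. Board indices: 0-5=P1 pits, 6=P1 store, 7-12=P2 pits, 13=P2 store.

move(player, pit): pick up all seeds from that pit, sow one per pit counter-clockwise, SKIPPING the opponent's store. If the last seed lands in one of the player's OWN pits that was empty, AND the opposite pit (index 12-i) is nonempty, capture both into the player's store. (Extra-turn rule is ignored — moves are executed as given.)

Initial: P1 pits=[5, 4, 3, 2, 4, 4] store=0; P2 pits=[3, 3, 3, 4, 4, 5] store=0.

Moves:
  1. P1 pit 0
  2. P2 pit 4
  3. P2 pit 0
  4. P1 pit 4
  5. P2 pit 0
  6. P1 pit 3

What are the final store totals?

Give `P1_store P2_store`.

Answer: 2 1

Derivation:
Move 1: P1 pit0 -> P1=[0,5,4,3,5,5](0) P2=[3,3,3,4,4,5](0)
Move 2: P2 pit4 -> P1=[1,6,4,3,5,5](0) P2=[3,3,3,4,0,6](1)
Move 3: P2 pit0 -> P1=[1,6,4,3,5,5](0) P2=[0,4,4,5,0,6](1)
Move 4: P1 pit4 -> P1=[1,6,4,3,0,6](1) P2=[1,5,5,5,0,6](1)
Move 5: P2 pit0 -> P1=[1,6,4,3,0,6](1) P2=[0,6,5,5,0,6](1)
Move 6: P1 pit3 -> P1=[1,6,4,0,1,7](2) P2=[0,6,5,5,0,6](1)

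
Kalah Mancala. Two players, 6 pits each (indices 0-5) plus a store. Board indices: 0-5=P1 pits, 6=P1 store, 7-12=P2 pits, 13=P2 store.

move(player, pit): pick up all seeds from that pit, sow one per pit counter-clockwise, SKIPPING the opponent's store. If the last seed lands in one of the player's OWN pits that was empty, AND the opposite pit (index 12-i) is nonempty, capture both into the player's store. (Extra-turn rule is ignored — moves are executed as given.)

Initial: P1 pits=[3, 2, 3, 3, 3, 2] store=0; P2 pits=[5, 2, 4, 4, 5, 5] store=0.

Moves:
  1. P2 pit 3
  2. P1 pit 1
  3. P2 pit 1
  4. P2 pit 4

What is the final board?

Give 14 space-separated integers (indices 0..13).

Move 1: P2 pit3 -> P1=[4,2,3,3,3,2](0) P2=[5,2,4,0,6,6](1)
Move 2: P1 pit1 -> P1=[4,0,4,4,3,2](0) P2=[5,2,4,0,6,6](1)
Move 3: P2 pit1 -> P1=[4,0,0,4,3,2](0) P2=[5,0,5,0,6,6](6)
Move 4: P2 pit4 -> P1=[5,1,1,5,3,2](0) P2=[5,0,5,0,0,7](7)

Answer: 5 1 1 5 3 2 0 5 0 5 0 0 7 7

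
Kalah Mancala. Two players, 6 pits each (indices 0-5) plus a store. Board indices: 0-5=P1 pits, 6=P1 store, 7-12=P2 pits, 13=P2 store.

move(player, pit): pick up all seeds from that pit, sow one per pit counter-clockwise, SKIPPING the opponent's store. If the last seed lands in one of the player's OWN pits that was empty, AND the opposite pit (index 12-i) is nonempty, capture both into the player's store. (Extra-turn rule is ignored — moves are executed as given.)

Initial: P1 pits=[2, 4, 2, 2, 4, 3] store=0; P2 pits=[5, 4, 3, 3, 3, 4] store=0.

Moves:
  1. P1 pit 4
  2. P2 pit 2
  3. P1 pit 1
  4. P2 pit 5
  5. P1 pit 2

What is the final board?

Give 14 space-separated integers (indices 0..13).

Move 1: P1 pit4 -> P1=[2,4,2,2,0,4](1) P2=[6,5,3,3,3,4](0)
Move 2: P2 pit2 -> P1=[2,4,2,2,0,4](1) P2=[6,5,0,4,4,5](0)
Move 3: P1 pit1 -> P1=[2,0,3,3,1,5](1) P2=[6,5,0,4,4,5](0)
Move 4: P2 pit5 -> P1=[3,1,4,4,1,5](1) P2=[6,5,0,4,4,0](1)
Move 5: P1 pit2 -> P1=[3,1,0,5,2,6](2) P2=[6,5,0,4,4,0](1)

Answer: 3 1 0 5 2 6 2 6 5 0 4 4 0 1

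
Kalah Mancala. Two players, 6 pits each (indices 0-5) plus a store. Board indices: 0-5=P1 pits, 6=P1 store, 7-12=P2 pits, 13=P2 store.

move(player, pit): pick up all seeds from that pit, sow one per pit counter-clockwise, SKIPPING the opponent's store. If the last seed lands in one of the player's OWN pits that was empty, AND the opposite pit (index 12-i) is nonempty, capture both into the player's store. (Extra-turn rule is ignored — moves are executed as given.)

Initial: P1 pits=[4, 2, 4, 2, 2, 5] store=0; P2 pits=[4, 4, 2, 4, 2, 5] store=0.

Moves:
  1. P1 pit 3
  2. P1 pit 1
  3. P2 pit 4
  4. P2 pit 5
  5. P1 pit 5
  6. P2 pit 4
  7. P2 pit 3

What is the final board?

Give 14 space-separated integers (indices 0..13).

Answer: 1 2 6 1 4 0 4 5 5 1 0 1 1 9

Derivation:
Move 1: P1 pit3 -> P1=[4,2,4,0,3,6](0) P2=[4,4,2,4,2,5](0)
Move 2: P1 pit1 -> P1=[4,0,5,0,3,6](3) P2=[4,4,0,4,2,5](0)
Move 3: P2 pit4 -> P1=[4,0,5,0,3,6](3) P2=[4,4,0,4,0,6](1)
Move 4: P2 pit5 -> P1=[5,1,6,1,4,6](3) P2=[4,4,0,4,0,0](2)
Move 5: P1 pit5 -> P1=[5,1,6,1,4,0](4) P2=[5,5,1,5,1,0](2)
Move 6: P2 pit4 -> P1=[0,1,6,1,4,0](4) P2=[5,5,1,5,0,0](8)
Move 7: P2 pit3 -> P1=[1,2,6,1,4,0](4) P2=[5,5,1,0,1,1](9)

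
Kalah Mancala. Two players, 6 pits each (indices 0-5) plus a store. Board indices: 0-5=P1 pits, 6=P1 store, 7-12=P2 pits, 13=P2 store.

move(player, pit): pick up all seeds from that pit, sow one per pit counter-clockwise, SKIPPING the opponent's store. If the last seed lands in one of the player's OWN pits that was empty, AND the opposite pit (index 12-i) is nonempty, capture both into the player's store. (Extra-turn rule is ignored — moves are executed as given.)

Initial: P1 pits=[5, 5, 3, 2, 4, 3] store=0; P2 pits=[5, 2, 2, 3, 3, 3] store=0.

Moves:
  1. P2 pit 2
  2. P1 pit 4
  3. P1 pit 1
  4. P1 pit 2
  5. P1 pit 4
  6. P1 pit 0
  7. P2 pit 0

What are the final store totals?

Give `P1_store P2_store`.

Move 1: P2 pit2 -> P1=[5,5,3,2,4,3](0) P2=[5,2,0,4,4,3](0)
Move 2: P1 pit4 -> P1=[5,5,3,2,0,4](1) P2=[6,3,0,4,4,3](0)
Move 3: P1 pit1 -> P1=[5,0,4,3,1,5](2) P2=[6,3,0,4,4,3](0)
Move 4: P1 pit2 -> P1=[5,0,0,4,2,6](3) P2=[6,3,0,4,4,3](0)
Move 5: P1 pit4 -> P1=[5,0,0,4,0,7](4) P2=[6,3,0,4,4,3](0)
Move 6: P1 pit0 -> P1=[0,1,1,5,1,8](4) P2=[6,3,0,4,4,3](0)
Move 7: P2 pit0 -> P1=[0,1,1,5,1,8](4) P2=[0,4,1,5,5,4](1)

Answer: 4 1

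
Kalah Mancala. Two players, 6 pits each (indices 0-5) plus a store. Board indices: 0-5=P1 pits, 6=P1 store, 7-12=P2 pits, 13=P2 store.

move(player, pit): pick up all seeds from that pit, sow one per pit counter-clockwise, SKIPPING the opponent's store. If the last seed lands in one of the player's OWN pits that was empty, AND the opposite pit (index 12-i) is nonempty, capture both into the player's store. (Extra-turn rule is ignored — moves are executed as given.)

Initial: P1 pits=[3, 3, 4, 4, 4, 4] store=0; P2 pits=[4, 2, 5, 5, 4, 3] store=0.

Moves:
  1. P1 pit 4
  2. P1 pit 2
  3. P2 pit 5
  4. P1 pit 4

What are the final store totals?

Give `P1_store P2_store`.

Move 1: P1 pit4 -> P1=[3,3,4,4,0,5](1) P2=[5,3,5,5,4,3](0)
Move 2: P1 pit2 -> P1=[3,3,0,5,1,6](2) P2=[5,3,5,5,4,3](0)
Move 3: P2 pit5 -> P1=[4,4,0,5,1,6](2) P2=[5,3,5,5,4,0](1)
Move 4: P1 pit4 -> P1=[4,4,0,5,0,7](2) P2=[5,3,5,5,4,0](1)

Answer: 2 1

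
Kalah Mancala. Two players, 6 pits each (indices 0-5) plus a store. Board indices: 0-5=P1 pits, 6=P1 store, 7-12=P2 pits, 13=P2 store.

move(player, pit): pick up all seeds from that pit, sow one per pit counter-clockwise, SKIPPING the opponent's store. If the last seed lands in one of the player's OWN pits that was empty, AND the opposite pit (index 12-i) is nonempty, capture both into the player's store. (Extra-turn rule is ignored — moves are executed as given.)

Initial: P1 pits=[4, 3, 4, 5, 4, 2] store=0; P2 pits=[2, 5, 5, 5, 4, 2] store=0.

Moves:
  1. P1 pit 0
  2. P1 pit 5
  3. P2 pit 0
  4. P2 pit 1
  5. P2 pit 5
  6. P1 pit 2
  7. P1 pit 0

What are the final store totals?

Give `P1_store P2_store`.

Move 1: P1 pit0 -> P1=[0,4,5,6,5,2](0) P2=[2,5,5,5,4,2](0)
Move 2: P1 pit5 -> P1=[0,4,5,6,5,0](1) P2=[3,5,5,5,4,2](0)
Move 3: P2 pit0 -> P1=[0,4,5,6,5,0](1) P2=[0,6,6,6,4,2](0)
Move 4: P2 pit1 -> P1=[1,4,5,6,5,0](1) P2=[0,0,7,7,5,3](1)
Move 5: P2 pit5 -> P1=[2,5,5,6,5,0](1) P2=[0,0,7,7,5,0](2)
Move 6: P1 pit2 -> P1=[2,5,0,7,6,1](2) P2=[1,0,7,7,5,0](2)
Move 7: P1 pit0 -> P1=[0,6,0,7,6,1](10) P2=[1,0,7,0,5,0](2)

Answer: 10 2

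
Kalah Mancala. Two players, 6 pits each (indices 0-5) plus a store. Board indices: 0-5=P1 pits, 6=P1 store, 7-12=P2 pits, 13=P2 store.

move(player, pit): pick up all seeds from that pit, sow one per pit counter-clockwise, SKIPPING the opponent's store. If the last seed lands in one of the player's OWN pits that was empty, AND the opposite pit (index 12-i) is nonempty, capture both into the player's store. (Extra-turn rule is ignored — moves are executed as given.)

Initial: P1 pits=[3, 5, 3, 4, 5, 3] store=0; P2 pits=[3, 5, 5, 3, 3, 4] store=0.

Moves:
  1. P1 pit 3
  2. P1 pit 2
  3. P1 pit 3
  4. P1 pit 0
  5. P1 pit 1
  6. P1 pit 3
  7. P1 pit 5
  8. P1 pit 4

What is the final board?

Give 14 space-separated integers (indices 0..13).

Answer: 1 0 2 0 0 1 16 7 7 2 5 0 5 0

Derivation:
Move 1: P1 pit3 -> P1=[3,5,3,0,6,4](1) P2=[4,5,5,3,3,4](0)
Move 2: P1 pit2 -> P1=[3,5,0,1,7,5](1) P2=[4,5,5,3,3,4](0)
Move 3: P1 pit3 -> P1=[3,5,0,0,8,5](1) P2=[4,5,5,3,3,4](0)
Move 4: P1 pit0 -> P1=[0,6,1,0,8,5](7) P2=[4,5,0,3,3,4](0)
Move 5: P1 pit1 -> P1=[0,0,2,1,9,6](8) P2=[5,5,0,3,3,4](0)
Move 6: P1 pit3 -> P1=[0,0,2,0,10,6](8) P2=[5,5,0,3,3,4](0)
Move 7: P1 pit5 -> P1=[0,0,2,0,10,0](9) P2=[6,6,1,4,4,4](0)
Move 8: P1 pit4 -> P1=[1,0,2,0,0,1](16) P2=[7,7,2,5,0,5](0)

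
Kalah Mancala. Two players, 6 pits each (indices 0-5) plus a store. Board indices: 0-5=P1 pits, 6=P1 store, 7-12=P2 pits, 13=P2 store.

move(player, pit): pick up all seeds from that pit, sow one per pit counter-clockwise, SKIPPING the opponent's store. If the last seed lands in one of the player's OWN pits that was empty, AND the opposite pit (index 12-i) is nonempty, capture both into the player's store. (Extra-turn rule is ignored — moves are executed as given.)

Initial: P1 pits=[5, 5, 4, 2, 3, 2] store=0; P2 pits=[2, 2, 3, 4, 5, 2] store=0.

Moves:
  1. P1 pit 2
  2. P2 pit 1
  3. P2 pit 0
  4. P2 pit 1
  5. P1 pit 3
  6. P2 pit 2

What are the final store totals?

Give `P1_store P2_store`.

Answer: 2 1

Derivation:
Move 1: P1 pit2 -> P1=[5,5,0,3,4,3](1) P2=[2,2,3,4,5,2](0)
Move 2: P2 pit1 -> P1=[5,5,0,3,4,3](1) P2=[2,0,4,5,5,2](0)
Move 3: P2 pit0 -> P1=[5,5,0,3,4,3](1) P2=[0,1,5,5,5,2](0)
Move 4: P2 pit1 -> P1=[5,5,0,3,4,3](1) P2=[0,0,6,5,5,2](0)
Move 5: P1 pit3 -> P1=[5,5,0,0,5,4](2) P2=[0,0,6,5,5,2](0)
Move 6: P2 pit2 -> P1=[6,6,0,0,5,4](2) P2=[0,0,0,6,6,3](1)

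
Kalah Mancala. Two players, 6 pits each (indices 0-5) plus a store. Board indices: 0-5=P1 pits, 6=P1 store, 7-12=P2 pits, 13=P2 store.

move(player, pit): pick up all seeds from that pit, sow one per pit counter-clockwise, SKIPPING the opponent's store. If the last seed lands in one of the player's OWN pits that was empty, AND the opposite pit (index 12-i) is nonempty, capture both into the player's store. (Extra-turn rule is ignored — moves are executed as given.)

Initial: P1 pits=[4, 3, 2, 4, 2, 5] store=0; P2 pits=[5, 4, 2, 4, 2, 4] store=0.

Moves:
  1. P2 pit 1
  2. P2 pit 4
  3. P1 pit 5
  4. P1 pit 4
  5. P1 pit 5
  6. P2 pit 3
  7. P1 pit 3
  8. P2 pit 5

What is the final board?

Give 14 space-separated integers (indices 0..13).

Move 1: P2 pit1 -> P1=[4,3,2,4,2,5](0) P2=[5,0,3,5,3,5](0)
Move 2: P2 pit4 -> P1=[5,3,2,4,2,5](0) P2=[5,0,3,5,0,6](1)
Move 3: P1 pit5 -> P1=[5,3,2,4,2,0](1) P2=[6,1,4,6,0,6](1)
Move 4: P1 pit4 -> P1=[5,3,2,4,0,1](2) P2=[6,1,4,6,0,6](1)
Move 5: P1 pit5 -> P1=[5,3,2,4,0,0](3) P2=[6,1,4,6,0,6](1)
Move 6: P2 pit3 -> P1=[6,4,3,4,0,0](3) P2=[6,1,4,0,1,7](2)
Move 7: P1 pit3 -> P1=[6,4,3,0,1,1](4) P2=[7,1,4,0,1,7](2)
Move 8: P2 pit5 -> P1=[7,5,4,1,2,2](4) P2=[7,1,4,0,1,0](3)

Answer: 7 5 4 1 2 2 4 7 1 4 0 1 0 3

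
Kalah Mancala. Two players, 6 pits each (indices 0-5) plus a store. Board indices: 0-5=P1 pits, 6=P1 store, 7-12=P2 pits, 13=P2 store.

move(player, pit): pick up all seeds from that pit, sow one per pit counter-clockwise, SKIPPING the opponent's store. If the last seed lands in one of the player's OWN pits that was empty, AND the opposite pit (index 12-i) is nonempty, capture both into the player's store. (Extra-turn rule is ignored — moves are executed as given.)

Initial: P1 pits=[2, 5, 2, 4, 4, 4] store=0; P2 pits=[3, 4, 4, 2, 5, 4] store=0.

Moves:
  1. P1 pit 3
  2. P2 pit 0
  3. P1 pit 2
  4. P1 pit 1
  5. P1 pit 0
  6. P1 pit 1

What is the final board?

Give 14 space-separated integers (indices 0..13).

Answer: 0 0 3 2 7 6 2 0 5 5 3 6 4 0

Derivation:
Move 1: P1 pit3 -> P1=[2,5,2,0,5,5](1) P2=[4,4,4,2,5,4](0)
Move 2: P2 pit0 -> P1=[2,5,2,0,5,5](1) P2=[0,5,5,3,6,4](0)
Move 3: P1 pit2 -> P1=[2,5,0,1,6,5](1) P2=[0,5,5,3,6,4](0)
Move 4: P1 pit1 -> P1=[2,0,1,2,7,6](2) P2=[0,5,5,3,6,4](0)
Move 5: P1 pit0 -> P1=[0,1,2,2,7,6](2) P2=[0,5,5,3,6,4](0)
Move 6: P1 pit1 -> P1=[0,0,3,2,7,6](2) P2=[0,5,5,3,6,4](0)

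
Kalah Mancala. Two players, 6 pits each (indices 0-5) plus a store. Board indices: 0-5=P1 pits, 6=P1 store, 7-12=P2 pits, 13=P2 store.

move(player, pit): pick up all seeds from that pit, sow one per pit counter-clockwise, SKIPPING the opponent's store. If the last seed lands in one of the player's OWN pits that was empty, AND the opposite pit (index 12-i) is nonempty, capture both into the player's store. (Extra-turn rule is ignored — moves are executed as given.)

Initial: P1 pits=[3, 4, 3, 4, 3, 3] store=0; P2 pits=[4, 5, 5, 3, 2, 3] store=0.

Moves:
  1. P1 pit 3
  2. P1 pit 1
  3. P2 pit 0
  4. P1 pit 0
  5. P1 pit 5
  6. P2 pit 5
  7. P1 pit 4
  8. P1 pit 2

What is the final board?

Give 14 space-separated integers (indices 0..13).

Answer: 1 2 0 3 1 2 4 3 9 8 5 3 0 1

Derivation:
Move 1: P1 pit3 -> P1=[3,4,3,0,4,4](1) P2=[5,5,5,3,2,3](0)
Move 2: P1 pit1 -> P1=[3,0,4,1,5,5](1) P2=[5,5,5,3,2,3](0)
Move 3: P2 pit0 -> P1=[3,0,4,1,5,5](1) P2=[0,6,6,4,3,4](0)
Move 4: P1 pit0 -> P1=[0,1,5,2,5,5](1) P2=[0,6,6,4,3,4](0)
Move 5: P1 pit5 -> P1=[0,1,5,2,5,0](2) P2=[1,7,7,5,3,4](0)
Move 6: P2 pit5 -> P1=[1,2,6,2,5,0](2) P2=[1,7,7,5,3,0](1)
Move 7: P1 pit4 -> P1=[1,2,6,2,0,1](3) P2=[2,8,8,5,3,0](1)
Move 8: P1 pit2 -> P1=[1,2,0,3,1,2](4) P2=[3,9,8,5,3,0](1)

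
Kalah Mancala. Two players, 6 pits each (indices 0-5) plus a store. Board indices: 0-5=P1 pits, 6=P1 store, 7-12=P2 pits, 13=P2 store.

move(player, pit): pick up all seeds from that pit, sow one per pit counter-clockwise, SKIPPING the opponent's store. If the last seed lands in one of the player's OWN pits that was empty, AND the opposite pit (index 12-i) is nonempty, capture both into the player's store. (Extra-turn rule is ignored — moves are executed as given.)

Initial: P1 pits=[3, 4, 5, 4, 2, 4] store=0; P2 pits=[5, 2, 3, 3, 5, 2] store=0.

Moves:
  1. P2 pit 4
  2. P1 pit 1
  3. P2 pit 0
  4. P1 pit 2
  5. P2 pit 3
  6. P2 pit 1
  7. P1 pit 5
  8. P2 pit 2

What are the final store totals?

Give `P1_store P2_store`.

Answer: 3 3

Derivation:
Move 1: P2 pit4 -> P1=[4,5,6,4,2,4](0) P2=[5,2,3,3,0,3](1)
Move 2: P1 pit1 -> P1=[4,0,7,5,3,5](1) P2=[5,2,3,3,0,3](1)
Move 3: P2 pit0 -> P1=[4,0,7,5,3,5](1) P2=[0,3,4,4,1,4](1)
Move 4: P1 pit2 -> P1=[4,0,0,6,4,6](2) P2=[1,4,5,4,1,4](1)
Move 5: P2 pit3 -> P1=[5,0,0,6,4,6](2) P2=[1,4,5,0,2,5](2)
Move 6: P2 pit1 -> P1=[5,0,0,6,4,6](2) P2=[1,0,6,1,3,6](2)
Move 7: P1 pit5 -> P1=[5,0,0,6,4,0](3) P2=[2,1,7,2,4,6](2)
Move 8: P2 pit2 -> P1=[6,1,1,6,4,0](3) P2=[2,1,0,3,5,7](3)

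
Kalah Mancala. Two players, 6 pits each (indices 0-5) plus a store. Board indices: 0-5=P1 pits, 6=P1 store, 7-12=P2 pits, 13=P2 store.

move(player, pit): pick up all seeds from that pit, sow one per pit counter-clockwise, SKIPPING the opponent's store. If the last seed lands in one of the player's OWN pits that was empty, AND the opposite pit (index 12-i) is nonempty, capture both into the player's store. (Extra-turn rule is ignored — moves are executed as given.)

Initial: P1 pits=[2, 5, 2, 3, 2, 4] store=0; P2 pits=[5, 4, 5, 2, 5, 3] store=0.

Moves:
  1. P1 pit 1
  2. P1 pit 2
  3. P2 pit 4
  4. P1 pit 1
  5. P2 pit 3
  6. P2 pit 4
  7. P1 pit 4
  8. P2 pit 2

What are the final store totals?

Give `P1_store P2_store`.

Answer: 2 2

Derivation:
Move 1: P1 pit1 -> P1=[2,0,3,4,3,5](1) P2=[5,4,5,2,5,3](0)
Move 2: P1 pit2 -> P1=[2,0,0,5,4,6](1) P2=[5,4,5,2,5,3](0)
Move 3: P2 pit4 -> P1=[3,1,1,5,4,6](1) P2=[5,4,5,2,0,4](1)
Move 4: P1 pit1 -> P1=[3,0,2,5,4,6](1) P2=[5,4,5,2,0,4](1)
Move 5: P2 pit3 -> P1=[3,0,2,5,4,6](1) P2=[5,4,5,0,1,5](1)
Move 6: P2 pit4 -> P1=[3,0,2,5,4,6](1) P2=[5,4,5,0,0,6](1)
Move 7: P1 pit4 -> P1=[3,0,2,5,0,7](2) P2=[6,5,5,0,0,6](1)
Move 8: P2 pit2 -> P1=[4,0,2,5,0,7](2) P2=[6,5,0,1,1,7](2)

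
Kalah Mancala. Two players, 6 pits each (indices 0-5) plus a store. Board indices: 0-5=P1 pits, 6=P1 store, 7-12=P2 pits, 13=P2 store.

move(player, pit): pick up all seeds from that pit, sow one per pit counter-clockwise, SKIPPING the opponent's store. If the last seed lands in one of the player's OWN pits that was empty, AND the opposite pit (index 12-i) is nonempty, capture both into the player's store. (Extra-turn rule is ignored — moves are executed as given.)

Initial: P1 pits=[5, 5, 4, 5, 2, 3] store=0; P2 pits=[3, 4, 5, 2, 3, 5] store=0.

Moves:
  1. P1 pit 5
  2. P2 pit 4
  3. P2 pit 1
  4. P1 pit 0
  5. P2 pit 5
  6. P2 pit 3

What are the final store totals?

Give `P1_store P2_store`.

Answer: 2 4

Derivation:
Move 1: P1 pit5 -> P1=[5,5,4,5,2,0](1) P2=[4,5,5,2,3,5](0)
Move 2: P2 pit4 -> P1=[6,5,4,5,2,0](1) P2=[4,5,5,2,0,6](1)
Move 3: P2 pit1 -> P1=[6,5,4,5,2,0](1) P2=[4,0,6,3,1,7](2)
Move 4: P1 pit0 -> P1=[0,6,5,6,3,1](2) P2=[4,0,6,3,1,7](2)
Move 5: P2 pit5 -> P1=[1,7,6,7,4,2](2) P2=[4,0,6,3,1,0](3)
Move 6: P2 pit3 -> P1=[1,7,6,7,4,2](2) P2=[4,0,6,0,2,1](4)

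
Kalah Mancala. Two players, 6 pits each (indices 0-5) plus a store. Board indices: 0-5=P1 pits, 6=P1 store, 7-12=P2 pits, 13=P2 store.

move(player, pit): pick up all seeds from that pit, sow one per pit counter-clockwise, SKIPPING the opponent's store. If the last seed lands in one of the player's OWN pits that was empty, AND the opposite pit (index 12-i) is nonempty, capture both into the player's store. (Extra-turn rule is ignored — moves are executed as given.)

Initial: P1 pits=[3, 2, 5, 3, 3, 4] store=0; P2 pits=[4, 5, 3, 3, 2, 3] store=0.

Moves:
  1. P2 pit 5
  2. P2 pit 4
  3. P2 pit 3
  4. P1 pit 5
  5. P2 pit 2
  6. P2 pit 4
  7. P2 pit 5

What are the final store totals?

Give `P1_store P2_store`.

Answer: 1 6

Derivation:
Move 1: P2 pit5 -> P1=[4,3,5,3,3,4](0) P2=[4,5,3,3,2,0](1)
Move 2: P2 pit4 -> P1=[4,3,5,3,3,4](0) P2=[4,5,3,3,0,1](2)
Move 3: P2 pit3 -> P1=[4,3,5,3,3,4](0) P2=[4,5,3,0,1,2](3)
Move 4: P1 pit5 -> P1=[4,3,5,3,3,0](1) P2=[5,6,4,0,1,2](3)
Move 5: P2 pit2 -> P1=[4,3,5,3,3,0](1) P2=[5,6,0,1,2,3](4)
Move 6: P2 pit4 -> P1=[4,3,5,3,3,0](1) P2=[5,6,0,1,0,4](5)
Move 7: P2 pit5 -> P1=[5,4,6,3,3,0](1) P2=[5,6,0,1,0,0](6)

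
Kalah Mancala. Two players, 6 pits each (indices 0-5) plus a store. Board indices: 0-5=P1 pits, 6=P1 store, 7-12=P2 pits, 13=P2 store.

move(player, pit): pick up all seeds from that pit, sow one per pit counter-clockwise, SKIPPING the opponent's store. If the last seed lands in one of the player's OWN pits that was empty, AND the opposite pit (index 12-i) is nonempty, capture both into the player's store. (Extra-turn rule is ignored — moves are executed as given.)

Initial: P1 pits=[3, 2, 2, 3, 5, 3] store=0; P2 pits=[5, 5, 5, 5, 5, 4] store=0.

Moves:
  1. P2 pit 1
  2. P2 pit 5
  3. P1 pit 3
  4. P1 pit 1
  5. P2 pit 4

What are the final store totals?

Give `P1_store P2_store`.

Move 1: P2 pit1 -> P1=[3,2,2,3,5,3](0) P2=[5,0,6,6,6,5](1)
Move 2: P2 pit5 -> P1=[4,3,3,4,5,3](0) P2=[5,0,6,6,6,0](2)
Move 3: P1 pit3 -> P1=[4,3,3,0,6,4](1) P2=[6,0,6,6,6,0](2)
Move 4: P1 pit1 -> P1=[4,0,4,1,7,4](1) P2=[6,0,6,6,6,0](2)
Move 5: P2 pit4 -> P1=[5,1,5,2,7,4](1) P2=[6,0,6,6,0,1](3)

Answer: 1 3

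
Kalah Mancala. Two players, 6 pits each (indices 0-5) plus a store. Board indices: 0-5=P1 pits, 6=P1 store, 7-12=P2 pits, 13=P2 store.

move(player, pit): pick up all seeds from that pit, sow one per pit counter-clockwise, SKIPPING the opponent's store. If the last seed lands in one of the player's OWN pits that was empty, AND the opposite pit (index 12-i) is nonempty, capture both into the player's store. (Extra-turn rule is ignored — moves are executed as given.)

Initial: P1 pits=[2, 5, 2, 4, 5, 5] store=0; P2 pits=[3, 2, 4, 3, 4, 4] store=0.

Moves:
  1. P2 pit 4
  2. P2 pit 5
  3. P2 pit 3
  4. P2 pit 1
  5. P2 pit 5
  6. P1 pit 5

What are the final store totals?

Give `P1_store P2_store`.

Answer: 1 8

Derivation:
Move 1: P2 pit4 -> P1=[3,6,2,4,5,5](0) P2=[3,2,4,3,0,5](1)
Move 2: P2 pit5 -> P1=[4,7,3,5,5,5](0) P2=[3,2,4,3,0,0](2)
Move 3: P2 pit3 -> P1=[4,7,3,5,5,5](0) P2=[3,2,4,0,1,1](3)
Move 4: P2 pit1 -> P1=[4,7,0,5,5,5](0) P2=[3,0,5,0,1,1](7)
Move 5: P2 pit5 -> P1=[4,7,0,5,5,5](0) P2=[3,0,5,0,1,0](8)
Move 6: P1 pit5 -> P1=[4,7,0,5,5,0](1) P2=[4,1,6,1,1,0](8)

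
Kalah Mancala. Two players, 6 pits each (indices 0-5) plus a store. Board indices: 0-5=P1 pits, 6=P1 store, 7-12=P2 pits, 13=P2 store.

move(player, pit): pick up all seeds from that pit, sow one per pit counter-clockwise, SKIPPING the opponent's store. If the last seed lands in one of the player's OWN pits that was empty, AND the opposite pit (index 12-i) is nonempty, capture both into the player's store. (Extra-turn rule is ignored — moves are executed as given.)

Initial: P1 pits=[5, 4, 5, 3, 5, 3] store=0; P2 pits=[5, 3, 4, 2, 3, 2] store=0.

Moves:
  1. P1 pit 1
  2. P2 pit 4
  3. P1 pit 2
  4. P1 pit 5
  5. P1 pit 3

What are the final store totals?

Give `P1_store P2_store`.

Answer: 3 1

Derivation:
Move 1: P1 pit1 -> P1=[5,0,6,4,6,4](0) P2=[5,3,4,2,3,2](0)
Move 2: P2 pit4 -> P1=[6,0,6,4,6,4](0) P2=[5,3,4,2,0,3](1)
Move 3: P1 pit2 -> P1=[6,0,0,5,7,5](1) P2=[6,4,4,2,0,3](1)
Move 4: P1 pit5 -> P1=[6,0,0,5,7,0](2) P2=[7,5,5,3,0,3](1)
Move 5: P1 pit3 -> P1=[6,0,0,0,8,1](3) P2=[8,6,5,3,0,3](1)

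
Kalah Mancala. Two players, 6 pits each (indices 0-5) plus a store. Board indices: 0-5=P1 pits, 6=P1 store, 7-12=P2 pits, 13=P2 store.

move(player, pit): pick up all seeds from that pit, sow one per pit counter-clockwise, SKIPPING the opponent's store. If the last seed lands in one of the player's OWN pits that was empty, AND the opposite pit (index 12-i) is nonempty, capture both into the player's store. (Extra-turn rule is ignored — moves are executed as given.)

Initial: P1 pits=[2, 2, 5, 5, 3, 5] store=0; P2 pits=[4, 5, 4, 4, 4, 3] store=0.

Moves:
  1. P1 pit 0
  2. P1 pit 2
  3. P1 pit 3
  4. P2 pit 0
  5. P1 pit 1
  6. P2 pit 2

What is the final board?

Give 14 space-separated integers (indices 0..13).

Move 1: P1 pit0 -> P1=[0,3,6,5,3,5](0) P2=[4,5,4,4,4,3](0)
Move 2: P1 pit2 -> P1=[0,3,0,6,4,6](1) P2=[5,6,4,4,4,3](0)
Move 3: P1 pit3 -> P1=[0,3,0,0,5,7](2) P2=[6,7,5,4,4,3](0)
Move 4: P2 pit0 -> P1=[0,3,0,0,5,7](2) P2=[0,8,6,5,5,4](1)
Move 5: P1 pit1 -> P1=[0,0,1,1,6,7](2) P2=[0,8,6,5,5,4](1)
Move 6: P2 pit2 -> P1=[1,1,1,1,6,7](2) P2=[0,8,0,6,6,5](2)

Answer: 1 1 1 1 6 7 2 0 8 0 6 6 5 2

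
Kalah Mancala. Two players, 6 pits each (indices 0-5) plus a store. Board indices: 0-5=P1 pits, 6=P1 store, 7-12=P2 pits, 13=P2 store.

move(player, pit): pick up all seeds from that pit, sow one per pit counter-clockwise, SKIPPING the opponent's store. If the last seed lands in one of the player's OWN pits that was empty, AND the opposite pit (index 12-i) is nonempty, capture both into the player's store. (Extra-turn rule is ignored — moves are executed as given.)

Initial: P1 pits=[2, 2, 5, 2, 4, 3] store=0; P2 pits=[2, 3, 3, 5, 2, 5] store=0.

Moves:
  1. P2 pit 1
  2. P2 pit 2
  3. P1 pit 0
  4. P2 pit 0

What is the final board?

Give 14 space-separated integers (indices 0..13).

Move 1: P2 pit1 -> P1=[2,2,5,2,4,3](0) P2=[2,0,4,6,3,5](0)
Move 2: P2 pit2 -> P1=[2,2,5,2,4,3](0) P2=[2,0,0,7,4,6](1)
Move 3: P1 pit0 -> P1=[0,3,6,2,4,3](0) P2=[2,0,0,7,4,6](1)
Move 4: P2 pit0 -> P1=[0,3,6,0,4,3](0) P2=[0,1,0,7,4,6](4)

Answer: 0 3 6 0 4 3 0 0 1 0 7 4 6 4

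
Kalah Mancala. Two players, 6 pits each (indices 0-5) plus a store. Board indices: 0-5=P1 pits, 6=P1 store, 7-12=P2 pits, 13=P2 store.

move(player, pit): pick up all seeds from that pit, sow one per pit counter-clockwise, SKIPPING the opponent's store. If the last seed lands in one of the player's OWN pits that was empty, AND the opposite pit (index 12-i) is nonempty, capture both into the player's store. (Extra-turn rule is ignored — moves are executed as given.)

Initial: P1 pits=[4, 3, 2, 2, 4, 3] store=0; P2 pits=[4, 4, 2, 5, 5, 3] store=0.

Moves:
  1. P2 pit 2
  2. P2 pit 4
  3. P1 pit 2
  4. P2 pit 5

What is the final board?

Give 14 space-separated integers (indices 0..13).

Answer: 6 5 1 4 5 4 0 4 4 0 6 0 0 2

Derivation:
Move 1: P2 pit2 -> P1=[4,3,2,2,4,3](0) P2=[4,4,0,6,6,3](0)
Move 2: P2 pit4 -> P1=[5,4,3,3,4,3](0) P2=[4,4,0,6,0,4](1)
Move 3: P1 pit2 -> P1=[5,4,0,4,5,4](0) P2=[4,4,0,6,0,4](1)
Move 4: P2 pit5 -> P1=[6,5,1,4,5,4](0) P2=[4,4,0,6,0,0](2)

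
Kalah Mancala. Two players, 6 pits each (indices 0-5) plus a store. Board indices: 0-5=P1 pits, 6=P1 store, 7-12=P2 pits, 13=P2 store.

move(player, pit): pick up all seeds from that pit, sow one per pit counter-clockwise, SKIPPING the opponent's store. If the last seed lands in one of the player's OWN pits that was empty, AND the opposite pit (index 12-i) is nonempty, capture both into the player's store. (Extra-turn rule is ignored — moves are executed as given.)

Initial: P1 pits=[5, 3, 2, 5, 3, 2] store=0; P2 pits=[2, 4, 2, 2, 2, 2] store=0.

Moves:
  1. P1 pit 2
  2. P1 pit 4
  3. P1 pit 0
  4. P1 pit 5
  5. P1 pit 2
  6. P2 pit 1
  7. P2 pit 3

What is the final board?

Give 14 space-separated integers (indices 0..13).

Answer: 1 4 0 8 1 0 2 4 0 4 0 4 4 2

Derivation:
Move 1: P1 pit2 -> P1=[5,3,0,6,4,2](0) P2=[2,4,2,2,2,2](0)
Move 2: P1 pit4 -> P1=[5,3,0,6,0,3](1) P2=[3,5,2,2,2,2](0)
Move 3: P1 pit0 -> P1=[0,4,1,7,1,4](1) P2=[3,5,2,2,2,2](0)
Move 4: P1 pit5 -> P1=[0,4,1,7,1,0](2) P2=[4,6,3,2,2,2](0)
Move 5: P1 pit2 -> P1=[0,4,0,8,1,0](2) P2=[4,6,3,2,2,2](0)
Move 6: P2 pit1 -> P1=[1,4,0,8,1,0](2) P2=[4,0,4,3,3,3](1)
Move 7: P2 pit3 -> P1=[1,4,0,8,1,0](2) P2=[4,0,4,0,4,4](2)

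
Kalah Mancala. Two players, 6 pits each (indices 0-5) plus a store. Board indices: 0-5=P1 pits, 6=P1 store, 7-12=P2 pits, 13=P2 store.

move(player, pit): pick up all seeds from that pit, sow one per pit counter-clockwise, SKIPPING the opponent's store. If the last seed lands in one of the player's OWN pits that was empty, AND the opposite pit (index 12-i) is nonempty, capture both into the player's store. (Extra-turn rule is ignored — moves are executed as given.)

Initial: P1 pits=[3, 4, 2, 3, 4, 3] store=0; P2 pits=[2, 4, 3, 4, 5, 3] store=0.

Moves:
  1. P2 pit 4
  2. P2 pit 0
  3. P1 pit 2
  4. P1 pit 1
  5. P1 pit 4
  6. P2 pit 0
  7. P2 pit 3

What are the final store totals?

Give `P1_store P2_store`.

Answer: 2 2

Derivation:
Move 1: P2 pit4 -> P1=[4,5,3,3,4,3](0) P2=[2,4,3,4,0,4](1)
Move 2: P2 pit0 -> P1=[4,5,3,3,4,3](0) P2=[0,5,4,4,0,4](1)
Move 3: P1 pit2 -> P1=[4,5,0,4,5,4](0) P2=[0,5,4,4,0,4](1)
Move 4: P1 pit1 -> P1=[4,0,1,5,6,5](1) P2=[0,5,4,4,0,4](1)
Move 5: P1 pit4 -> P1=[4,0,1,5,0,6](2) P2=[1,6,5,5,0,4](1)
Move 6: P2 pit0 -> P1=[4,0,1,5,0,6](2) P2=[0,7,5,5,0,4](1)
Move 7: P2 pit3 -> P1=[5,1,1,5,0,6](2) P2=[0,7,5,0,1,5](2)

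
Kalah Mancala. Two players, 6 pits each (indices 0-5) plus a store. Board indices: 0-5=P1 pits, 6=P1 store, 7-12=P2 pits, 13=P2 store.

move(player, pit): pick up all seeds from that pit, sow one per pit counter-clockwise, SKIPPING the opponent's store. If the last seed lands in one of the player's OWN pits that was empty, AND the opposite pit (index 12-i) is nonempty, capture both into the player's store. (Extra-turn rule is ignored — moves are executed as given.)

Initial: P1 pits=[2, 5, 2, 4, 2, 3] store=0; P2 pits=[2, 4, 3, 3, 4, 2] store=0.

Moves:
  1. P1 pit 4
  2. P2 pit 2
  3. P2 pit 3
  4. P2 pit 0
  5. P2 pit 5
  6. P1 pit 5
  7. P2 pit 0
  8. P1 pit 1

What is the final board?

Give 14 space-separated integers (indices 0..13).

Move 1: P1 pit4 -> P1=[2,5,2,4,0,4](1) P2=[2,4,3,3,4,2](0)
Move 2: P2 pit2 -> P1=[2,5,2,4,0,4](1) P2=[2,4,0,4,5,3](0)
Move 3: P2 pit3 -> P1=[3,5,2,4,0,4](1) P2=[2,4,0,0,6,4](1)
Move 4: P2 pit0 -> P1=[3,5,2,0,0,4](1) P2=[0,5,0,0,6,4](6)
Move 5: P2 pit5 -> P1=[4,6,3,0,0,4](1) P2=[0,5,0,0,6,0](7)
Move 6: P1 pit5 -> P1=[4,6,3,0,0,0](2) P2=[1,6,1,0,6,0](7)
Move 7: P2 pit0 -> P1=[4,6,3,0,0,0](2) P2=[0,7,1,0,6,0](7)
Move 8: P1 pit1 -> P1=[4,0,4,1,1,1](3) P2=[1,7,1,0,6,0](7)

Answer: 4 0 4 1 1 1 3 1 7 1 0 6 0 7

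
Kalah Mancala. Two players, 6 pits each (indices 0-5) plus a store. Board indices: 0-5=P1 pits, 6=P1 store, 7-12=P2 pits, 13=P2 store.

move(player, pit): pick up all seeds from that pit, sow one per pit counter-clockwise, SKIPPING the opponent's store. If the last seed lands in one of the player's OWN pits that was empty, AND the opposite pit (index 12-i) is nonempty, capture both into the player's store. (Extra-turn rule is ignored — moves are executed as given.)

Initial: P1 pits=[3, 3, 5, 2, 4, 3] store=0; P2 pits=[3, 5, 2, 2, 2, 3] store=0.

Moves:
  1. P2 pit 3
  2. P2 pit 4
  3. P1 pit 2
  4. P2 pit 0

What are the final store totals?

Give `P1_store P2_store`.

Answer: 1 5

Derivation:
Move 1: P2 pit3 -> P1=[3,3,5,2,4,3](0) P2=[3,5,2,0,3,4](0)
Move 2: P2 pit4 -> P1=[4,3,5,2,4,3](0) P2=[3,5,2,0,0,5](1)
Move 3: P1 pit2 -> P1=[4,3,0,3,5,4](1) P2=[4,5,2,0,0,5](1)
Move 4: P2 pit0 -> P1=[4,0,0,3,5,4](1) P2=[0,6,3,1,0,5](5)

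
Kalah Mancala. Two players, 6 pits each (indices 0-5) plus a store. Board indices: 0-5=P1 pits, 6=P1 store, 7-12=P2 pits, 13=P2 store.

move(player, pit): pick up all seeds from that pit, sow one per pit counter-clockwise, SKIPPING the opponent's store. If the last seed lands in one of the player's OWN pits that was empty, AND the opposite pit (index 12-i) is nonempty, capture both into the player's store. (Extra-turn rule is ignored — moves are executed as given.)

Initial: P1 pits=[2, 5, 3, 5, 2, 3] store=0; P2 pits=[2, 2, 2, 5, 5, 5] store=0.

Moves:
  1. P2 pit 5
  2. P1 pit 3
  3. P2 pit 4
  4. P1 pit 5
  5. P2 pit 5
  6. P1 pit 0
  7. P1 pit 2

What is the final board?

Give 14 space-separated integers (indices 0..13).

Answer: 0 8 0 2 5 1 3 5 5 4 5 0 0 3

Derivation:
Move 1: P2 pit5 -> P1=[3,6,4,6,2,3](0) P2=[2,2,2,5,5,0](1)
Move 2: P1 pit3 -> P1=[3,6,4,0,3,4](1) P2=[3,3,3,5,5,0](1)
Move 3: P2 pit4 -> P1=[4,7,5,0,3,4](1) P2=[3,3,3,5,0,1](2)
Move 4: P1 pit5 -> P1=[4,7,5,0,3,0](2) P2=[4,4,4,5,0,1](2)
Move 5: P2 pit5 -> P1=[4,7,5,0,3,0](2) P2=[4,4,4,5,0,0](3)
Move 6: P1 pit0 -> P1=[0,8,6,1,4,0](2) P2=[4,4,4,5,0,0](3)
Move 7: P1 pit2 -> P1=[0,8,0,2,5,1](3) P2=[5,5,4,5,0,0](3)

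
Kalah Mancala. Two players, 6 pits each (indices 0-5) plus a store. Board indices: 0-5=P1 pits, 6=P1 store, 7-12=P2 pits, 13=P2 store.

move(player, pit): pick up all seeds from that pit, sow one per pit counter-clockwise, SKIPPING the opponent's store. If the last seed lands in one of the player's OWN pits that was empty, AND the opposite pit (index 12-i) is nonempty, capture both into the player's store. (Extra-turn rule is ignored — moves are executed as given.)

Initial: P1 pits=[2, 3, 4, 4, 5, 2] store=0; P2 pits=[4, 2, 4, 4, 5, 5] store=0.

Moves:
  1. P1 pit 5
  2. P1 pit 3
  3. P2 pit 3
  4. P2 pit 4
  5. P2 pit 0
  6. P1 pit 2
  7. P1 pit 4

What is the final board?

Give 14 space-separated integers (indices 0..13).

Answer: 4 4 0 2 0 3 4 2 4 6 2 2 8 3

Derivation:
Move 1: P1 pit5 -> P1=[2,3,4,4,5,0](1) P2=[5,2,4,4,5,5](0)
Move 2: P1 pit3 -> P1=[2,3,4,0,6,1](2) P2=[6,2,4,4,5,5](0)
Move 3: P2 pit3 -> P1=[3,3,4,0,6,1](2) P2=[6,2,4,0,6,6](1)
Move 4: P2 pit4 -> P1=[4,4,5,1,6,1](2) P2=[6,2,4,0,0,7](2)
Move 5: P2 pit0 -> P1=[4,4,5,1,6,1](2) P2=[0,3,5,1,1,8](3)
Move 6: P1 pit2 -> P1=[4,4,0,2,7,2](3) P2=[1,3,5,1,1,8](3)
Move 7: P1 pit4 -> P1=[4,4,0,2,0,3](4) P2=[2,4,6,2,2,8](3)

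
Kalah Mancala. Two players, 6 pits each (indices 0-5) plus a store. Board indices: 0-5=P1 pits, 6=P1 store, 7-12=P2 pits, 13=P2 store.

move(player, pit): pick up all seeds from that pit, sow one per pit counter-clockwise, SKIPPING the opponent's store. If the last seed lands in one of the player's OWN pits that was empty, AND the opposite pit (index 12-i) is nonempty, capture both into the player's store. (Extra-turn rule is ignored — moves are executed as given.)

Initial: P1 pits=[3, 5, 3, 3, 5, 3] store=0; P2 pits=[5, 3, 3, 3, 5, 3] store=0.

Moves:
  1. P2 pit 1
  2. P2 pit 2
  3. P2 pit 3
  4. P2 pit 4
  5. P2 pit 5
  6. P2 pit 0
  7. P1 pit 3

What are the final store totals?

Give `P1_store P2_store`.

Move 1: P2 pit1 -> P1=[3,5,3,3,5,3](0) P2=[5,0,4,4,6,3](0)
Move 2: P2 pit2 -> P1=[3,5,3,3,5,3](0) P2=[5,0,0,5,7,4](1)
Move 3: P2 pit3 -> P1=[4,6,3,3,5,3](0) P2=[5,0,0,0,8,5](2)
Move 4: P2 pit4 -> P1=[5,7,4,4,6,4](0) P2=[5,0,0,0,0,6](3)
Move 5: P2 pit5 -> P1=[6,8,5,5,7,4](0) P2=[5,0,0,0,0,0](4)
Move 6: P2 pit0 -> P1=[0,8,5,5,7,4](0) P2=[0,1,1,1,1,0](11)
Move 7: P1 pit3 -> P1=[0,8,5,0,8,5](1) P2=[1,2,1,1,1,0](11)

Answer: 1 11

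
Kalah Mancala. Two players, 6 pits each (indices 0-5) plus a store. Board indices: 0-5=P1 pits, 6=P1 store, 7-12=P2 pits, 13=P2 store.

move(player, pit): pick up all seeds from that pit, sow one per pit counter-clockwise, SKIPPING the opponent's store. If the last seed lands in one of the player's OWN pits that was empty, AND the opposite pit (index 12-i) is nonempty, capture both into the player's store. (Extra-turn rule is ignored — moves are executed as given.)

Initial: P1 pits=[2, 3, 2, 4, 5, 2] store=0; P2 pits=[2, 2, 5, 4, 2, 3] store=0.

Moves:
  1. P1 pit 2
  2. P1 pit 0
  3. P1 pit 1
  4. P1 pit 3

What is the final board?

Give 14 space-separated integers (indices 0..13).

Move 1: P1 pit2 -> P1=[2,3,0,5,6,2](0) P2=[2,2,5,4,2,3](0)
Move 2: P1 pit0 -> P1=[0,4,0,5,6,2](5) P2=[2,2,5,0,2,3](0)
Move 3: P1 pit1 -> P1=[0,0,1,6,7,3](5) P2=[2,2,5,0,2,3](0)
Move 4: P1 pit3 -> P1=[0,0,1,0,8,4](6) P2=[3,3,6,0,2,3](0)

Answer: 0 0 1 0 8 4 6 3 3 6 0 2 3 0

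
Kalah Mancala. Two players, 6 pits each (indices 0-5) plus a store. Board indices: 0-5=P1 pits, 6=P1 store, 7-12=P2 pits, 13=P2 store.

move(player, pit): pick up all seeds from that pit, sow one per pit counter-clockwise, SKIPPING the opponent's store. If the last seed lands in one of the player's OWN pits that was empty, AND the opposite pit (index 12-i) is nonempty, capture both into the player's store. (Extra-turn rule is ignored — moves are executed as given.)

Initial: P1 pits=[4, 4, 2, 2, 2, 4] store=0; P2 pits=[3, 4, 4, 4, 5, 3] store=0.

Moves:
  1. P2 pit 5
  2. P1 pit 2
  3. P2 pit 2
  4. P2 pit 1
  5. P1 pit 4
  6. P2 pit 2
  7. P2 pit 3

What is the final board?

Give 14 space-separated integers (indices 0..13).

Answer: 6 6 1 4 0 5 1 4 0 0 0 8 3 3

Derivation:
Move 1: P2 pit5 -> P1=[5,5,2,2,2,4](0) P2=[3,4,4,4,5,0](1)
Move 2: P1 pit2 -> P1=[5,5,0,3,3,4](0) P2=[3,4,4,4,5,0](1)
Move 3: P2 pit2 -> P1=[5,5,0,3,3,4](0) P2=[3,4,0,5,6,1](2)
Move 4: P2 pit1 -> P1=[5,5,0,3,3,4](0) P2=[3,0,1,6,7,2](2)
Move 5: P1 pit4 -> P1=[5,5,0,3,0,5](1) P2=[4,0,1,6,7,2](2)
Move 6: P2 pit2 -> P1=[5,5,0,3,0,5](1) P2=[4,0,0,7,7,2](2)
Move 7: P2 pit3 -> P1=[6,6,1,4,0,5](1) P2=[4,0,0,0,8,3](3)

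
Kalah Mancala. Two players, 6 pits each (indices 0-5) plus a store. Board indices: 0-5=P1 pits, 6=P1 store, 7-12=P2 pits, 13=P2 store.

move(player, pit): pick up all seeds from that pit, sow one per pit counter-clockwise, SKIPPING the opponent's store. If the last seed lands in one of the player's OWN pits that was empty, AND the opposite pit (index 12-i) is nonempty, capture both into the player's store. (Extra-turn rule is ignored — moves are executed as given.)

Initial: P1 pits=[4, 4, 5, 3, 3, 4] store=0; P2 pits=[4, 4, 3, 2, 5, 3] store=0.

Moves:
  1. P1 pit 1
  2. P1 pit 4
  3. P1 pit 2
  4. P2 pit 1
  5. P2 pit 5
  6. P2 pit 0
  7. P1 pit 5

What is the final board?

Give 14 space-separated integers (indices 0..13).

Answer: 6 1 1 5 1 0 3 1 2 6 5 8 2 3

Derivation:
Move 1: P1 pit1 -> P1=[4,0,6,4,4,5](0) P2=[4,4,3,2,5,3](0)
Move 2: P1 pit4 -> P1=[4,0,6,4,0,6](1) P2=[5,5,3,2,5,3](0)
Move 3: P1 pit2 -> P1=[4,0,0,5,1,7](2) P2=[6,6,3,2,5,3](0)
Move 4: P2 pit1 -> P1=[5,0,0,5,1,7](2) P2=[6,0,4,3,6,4](1)
Move 5: P2 pit5 -> P1=[6,1,1,5,1,7](2) P2=[6,0,4,3,6,0](2)
Move 6: P2 pit0 -> P1=[6,1,1,5,1,7](2) P2=[0,1,5,4,7,1](3)
Move 7: P1 pit5 -> P1=[6,1,1,5,1,0](3) P2=[1,2,6,5,8,2](3)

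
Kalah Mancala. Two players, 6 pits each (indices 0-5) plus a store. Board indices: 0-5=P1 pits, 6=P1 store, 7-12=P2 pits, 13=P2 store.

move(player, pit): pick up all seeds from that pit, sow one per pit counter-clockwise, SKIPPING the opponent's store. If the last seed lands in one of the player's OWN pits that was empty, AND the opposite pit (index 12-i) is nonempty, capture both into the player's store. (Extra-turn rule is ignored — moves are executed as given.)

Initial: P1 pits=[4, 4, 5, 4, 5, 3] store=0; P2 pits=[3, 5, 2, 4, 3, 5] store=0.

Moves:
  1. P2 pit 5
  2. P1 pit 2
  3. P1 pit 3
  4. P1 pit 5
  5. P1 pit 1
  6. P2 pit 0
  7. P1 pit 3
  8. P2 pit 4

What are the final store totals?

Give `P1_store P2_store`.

Answer: 4 3

Derivation:
Move 1: P2 pit5 -> P1=[5,5,6,5,5,3](0) P2=[3,5,2,4,3,0](1)
Move 2: P1 pit2 -> P1=[5,5,0,6,6,4](1) P2=[4,6,2,4,3,0](1)
Move 3: P1 pit3 -> P1=[5,5,0,0,7,5](2) P2=[5,7,3,4,3,0](1)
Move 4: P1 pit5 -> P1=[5,5,0,0,7,0](3) P2=[6,8,4,5,3,0](1)
Move 5: P1 pit1 -> P1=[5,0,1,1,8,1](4) P2=[6,8,4,5,3,0](1)
Move 6: P2 pit0 -> P1=[5,0,1,1,8,1](4) P2=[0,9,5,6,4,1](2)
Move 7: P1 pit3 -> P1=[5,0,1,0,9,1](4) P2=[0,9,5,6,4,1](2)
Move 8: P2 pit4 -> P1=[6,1,1,0,9,1](4) P2=[0,9,5,6,0,2](3)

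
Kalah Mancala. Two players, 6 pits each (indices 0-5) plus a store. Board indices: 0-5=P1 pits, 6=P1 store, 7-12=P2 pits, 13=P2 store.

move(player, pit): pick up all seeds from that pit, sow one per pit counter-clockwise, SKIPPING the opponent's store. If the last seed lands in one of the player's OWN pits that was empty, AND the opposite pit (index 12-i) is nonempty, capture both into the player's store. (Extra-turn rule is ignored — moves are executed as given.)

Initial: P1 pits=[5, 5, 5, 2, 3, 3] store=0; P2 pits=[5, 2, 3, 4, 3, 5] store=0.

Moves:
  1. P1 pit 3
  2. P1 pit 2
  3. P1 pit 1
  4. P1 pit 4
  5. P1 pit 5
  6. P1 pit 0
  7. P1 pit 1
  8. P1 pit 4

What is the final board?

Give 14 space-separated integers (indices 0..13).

Answer: 0 0 3 3 0 1 13 0 4 5 6 4 6 0

Derivation:
Move 1: P1 pit3 -> P1=[5,5,5,0,4,4](0) P2=[5,2,3,4,3,5](0)
Move 2: P1 pit2 -> P1=[5,5,0,1,5,5](1) P2=[6,2,3,4,3,5](0)
Move 3: P1 pit1 -> P1=[5,0,1,2,6,6](2) P2=[6,2,3,4,3,5](0)
Move 4: P1 pit4 -> P1=[5,0,1,2,0,7](3) P2=[7,3,4,5,3,5](0)
Move 5: P1 pit5 -> P1=[5,0,1,2,0,0](4) P2=[8,4,5,6,4,6](0)
Move 6: P1 pit0 -> P1=[0,1,2,3,1,0](13) P2=[0,4,5,6,4,6](0)
Move 7: P1 pit1 -> P1=[0,0,3,3,1,0](13) P2=[0,4,5,6,4,6](0)
Move 8: P1 pit4 -> P1=[0,0,3,3,0,1](13) P2=[0,4,5,6,4,6](0)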